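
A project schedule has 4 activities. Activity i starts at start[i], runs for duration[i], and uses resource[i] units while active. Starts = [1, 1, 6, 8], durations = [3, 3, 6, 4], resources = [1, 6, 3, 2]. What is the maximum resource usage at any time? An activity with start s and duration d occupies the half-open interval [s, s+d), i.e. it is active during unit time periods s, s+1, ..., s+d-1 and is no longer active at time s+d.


Each activity i is active on [start_i, start_i + duration_i).
Compute total resource usage per time slot:
  t=0: active resources = [], total = 0
  t=1: active resources = [1, 6], total = 7
  t=2: active resources = [1, 6], total = 7
  t=3: active resources = [1, 6], total = 7
  t=4: active resources = [], total = 0
  t=5: active resources = [], total = 0
  t=6: active resources = [3], total = 3
  t=7: active resources = [3], total = 3
  t=8: active resources = [3, 2], total = 5
  t=9: active resources = [3, 2], total = 5
  t=10: active resources = [3, 2], total = 5
  t=11: active resources = [3, 2], total = 5
Peak resource demand = 7

7


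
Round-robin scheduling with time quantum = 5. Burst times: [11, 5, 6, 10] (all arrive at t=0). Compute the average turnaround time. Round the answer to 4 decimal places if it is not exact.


Time quantum = 5
Execution trace:
  J1 runs 5 units, time = 5
  J2 runs 5 units, time = 10
  J3 runs 5 units, time = 15
  J4 runs 5 units, time = 20
  J1 runs 5 units, time = 25
  J3 runs 1 units, time = 26
  J4 runs 5 units, time = 31
  J1 runs 1 units, time = 32
Finish times: [32, 10, 26, 31]
Average turnaround = 99/4 = 24.75

24.75


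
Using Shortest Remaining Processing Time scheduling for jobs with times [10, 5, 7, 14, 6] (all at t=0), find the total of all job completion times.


Since all jobs arrive at t=0, SRPT equals SPT ordering.
SPT order: [5, 6, 7, 10, 14]
Completion times:
  Job 1: p=5, C=5
  Job 2: p=6, C=11
  Job 3: p=7, C=18
  Job 4: p=10, C=28
  Job 5: p=14, C=42
Total completion time = 5 + 11 + 18 + 28 + 42 = 104

104


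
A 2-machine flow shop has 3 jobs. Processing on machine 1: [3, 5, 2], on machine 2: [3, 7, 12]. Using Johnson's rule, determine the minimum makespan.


Apply Johnson's rule:
  Group 1 (a <= b): [(3, 2, 12), (1, 3, 3), (2, 5, 7)]
  Group 2 (a > b): []
Optimal job order: [3, 1, 2]
Schedule:
  Job 3: M1 done at 2, M2 done at 14
  Job 1: M1 done at 5, M2 done at 17
  Job 2: M1 done at 10, M2 done at 24
Makespan = 24

24


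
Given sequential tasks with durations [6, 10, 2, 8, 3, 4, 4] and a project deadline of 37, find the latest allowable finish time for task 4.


LF(activity 4) = deadline - sum of successor durations
Successors: activities 5 through 7 with durations [3, 4, 4]
Sum of successor durations = 11
LF = 37 - 11 = 26

26


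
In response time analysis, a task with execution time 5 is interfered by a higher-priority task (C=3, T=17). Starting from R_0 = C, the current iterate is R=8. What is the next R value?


R_next = C + ceil(R_prev / T_hp) * C_hp
ceil(8 / 17) = ceil(0.4706) = 1
Interference = 1 * 3 = 3
R_next = 5 + 3 = 8
R_next = R_prev, so the iteration has converged (response time = 8).

8


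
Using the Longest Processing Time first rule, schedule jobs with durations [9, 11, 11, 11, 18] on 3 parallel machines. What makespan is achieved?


Sort jobs in decreasing order (LPT): [18, 11, 11, 11, 9]
Assign each job to the least loaded machine:
  Machine 1: jobs [18], load = 18
  Machine 2: jobs [11, 11], load = 22
  Machine 3: jobs [11, 9], load = 20
Makespan = max load = 22

22


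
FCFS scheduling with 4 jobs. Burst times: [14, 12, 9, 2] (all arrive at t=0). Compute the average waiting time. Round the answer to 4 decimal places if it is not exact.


FCFS order (as given): [14, 12, 9, 2]
Waiting times:
  Job 1: wait = 0
  Job 2: wait = 14
  Job 3: wait = 26
  Job 4: wait = 35
Sum of waiting times = 75
Average waiting time = 75/4 = 18.75

18.75


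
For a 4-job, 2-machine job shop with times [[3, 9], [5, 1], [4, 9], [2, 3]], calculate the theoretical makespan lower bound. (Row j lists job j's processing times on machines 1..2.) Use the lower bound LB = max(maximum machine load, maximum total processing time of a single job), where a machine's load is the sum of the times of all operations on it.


Machine loads:
  Machine 1: 3 + 5 + 4 + 2 = 14
  Machine 2: 9 + 1 + 9 + 3 = 22
Max machine load = 22
Job totals:
  Job 1: 12
  Job 2: 6
  Job 3: 13
  Job 4: 5
Max job total = 13
Lower bound = max(22, 13) = 22

22


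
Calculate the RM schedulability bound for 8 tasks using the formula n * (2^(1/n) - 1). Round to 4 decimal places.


Compute 2^(1/8) = 1.0905077327
Subtract 1: 1.0905077327 - 1 = 0.0905077327
Multiply by n: 8 * 0.0905077327 = 0.7240618616
Round to 4 dp: 0.7241

0.7241


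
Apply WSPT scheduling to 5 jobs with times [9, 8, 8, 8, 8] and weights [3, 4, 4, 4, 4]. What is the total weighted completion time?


Compute p/w ratios and sort ascending (WSPT): [(8, 4), (8, 4), (8, 4), (8, 4), (9, 3)]
Compute weighted completion times:
  Job (p=8,w=4): C=8, w*C=4*8=32
  Job (p=8,w=4): C=16, w*C=4*16=64
  Job (p=8,w=4): C=24, w*C=4*24=96
  Job (p=8,w=4): C=32, w*C=4*32=128
  Job (p=9,w=3): C=41, w*C=3*41=123
Total weighted completion time = 443

443


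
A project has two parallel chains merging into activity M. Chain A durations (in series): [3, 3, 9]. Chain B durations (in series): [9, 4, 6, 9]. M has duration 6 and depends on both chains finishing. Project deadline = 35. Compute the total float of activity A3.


Forward pass: ES(A3) = sum of predecessors on chain A = 6
EF = ES + duration = 6 + 9 = 15
Backward pass: LF(M) = deadline = 35; LS(M) = 35 - 6 = 29
LF(A3) = LS(M) - sum(successors on chain A) = 29 - 0 = 29
LS = LF - duration = 29 - 9 = 20
Total float = LS - ES = 20 - 6 = 14

14


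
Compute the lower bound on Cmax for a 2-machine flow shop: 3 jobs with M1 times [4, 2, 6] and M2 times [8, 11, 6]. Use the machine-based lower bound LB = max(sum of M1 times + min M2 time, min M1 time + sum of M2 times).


LB1 = sum(M1 times) + min(M2 times) = 12 + 6 = 18
LB2 = min(M1 times) + sum(M2 times) = 2 + 25 = 27
Lower bound = max(LB1, LB2) = max(18, 27) = 27

27


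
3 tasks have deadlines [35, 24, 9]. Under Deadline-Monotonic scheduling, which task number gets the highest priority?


Sort tasks by relative deadline (ascending):
  Task 3: deadline = 9
  Task 2: deadline = 24
  Task 1: deadline = 35
Priority order (highest first): [3, 2, 1]
Highest priority task = 3

3


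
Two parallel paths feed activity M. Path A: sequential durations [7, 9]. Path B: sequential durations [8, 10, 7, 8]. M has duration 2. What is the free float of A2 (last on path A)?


ES(A2) = sum of predecessors on chain A = 7
EF(A2) = ES + duration = 7 + 9 = 16
Successor of A2 is M. ES(M) = max(sum(A), sum(B)) = max(16, 33) = 33
Free float = ES(successor) - EF(current) = 33 - 16 = 17

17


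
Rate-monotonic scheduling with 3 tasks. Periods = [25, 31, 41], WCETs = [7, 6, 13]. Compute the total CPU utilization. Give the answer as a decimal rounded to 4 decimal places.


Compute individual utilizations (exact fractions):
  Task 1: C/T = 7/25 (approx. 0.28)
  Task 2: C/T = 6/31 (approx. 0.1935)
  Task 3: C/T = 13/41 (approx. 0.3171)
Total utilization U = 7/25 + 6/31 + 13/41 = 25122/31775
Rounded to 4 decimal places: U = 0.7906
RM (Liu & Layland) bound for 3 tasks = 0.779763; compare with U = 25122/31775 (approx. 0.790622)
bound < U <= 1, so the RM sufficient condition is not met (inconclusive; an exact test such as response-time analysis is needed).

0.7906


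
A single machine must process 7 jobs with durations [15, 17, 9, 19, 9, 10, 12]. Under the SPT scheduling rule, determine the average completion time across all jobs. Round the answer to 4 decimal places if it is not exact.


Sort jobs by processing time (SPT order): [9, 9, 10, 12, 15, 17, 19]
Compute completion times sequentially:
  Job 1: processing = 9, completes at 9
  Job 2: processing = 9, completes at 18
  Job 3: processing = 10, completes at 28
  Job 4: processing = 12, completes at 40
  Job 5: processing = 15, completes at 55
  Job 6: processing = 17, completes at 72
  Job 7: processing = 19, completes at 91
Sum of completion times = 313
Average completion time = 313/7 = 44.7143

44.7143


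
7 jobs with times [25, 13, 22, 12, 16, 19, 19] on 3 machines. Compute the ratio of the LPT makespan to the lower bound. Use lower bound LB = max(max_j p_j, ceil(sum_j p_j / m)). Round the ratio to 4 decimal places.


LPT order: [25, 22, 19, 19, 16, 13, 12]
Machine loads after assignment: [50, 38, 38]
LPT makespan = 50
Lower bound = max(max_job, ceil(total/3)) = max(25, 42) = 42
Ratio = 50 / 42 = 1.1905

1.1905


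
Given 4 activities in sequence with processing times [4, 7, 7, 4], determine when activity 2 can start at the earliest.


Activity 2 starts after activities 1 through 1 complete.
Predecessor durations: [4]
ES = 4 = 4

4


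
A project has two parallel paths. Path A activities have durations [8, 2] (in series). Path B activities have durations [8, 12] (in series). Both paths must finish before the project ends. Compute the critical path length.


Path A total = 8 + 2 = 10
Path B total = 8 + 12 = 20
Critical path = longest path = max(10, 20) = 20

20


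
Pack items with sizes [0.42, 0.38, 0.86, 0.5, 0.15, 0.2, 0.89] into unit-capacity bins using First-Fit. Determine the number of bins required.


Place items sequentially using First-Fit:
  Item 0.42 -> new Bin 1
  Item 0.38 -> Bin 1 (now 0.8)
  Item 0.86 -> new Bin 2
  Item 0.5 -> new Bin 3
  Item 0.15 -> Bin 1 (now 0.95)
  Item 0.2 -> Bin 3 (now 0.7)
  Item 0.89 -> new Bin 4
Total bins used = 4

4


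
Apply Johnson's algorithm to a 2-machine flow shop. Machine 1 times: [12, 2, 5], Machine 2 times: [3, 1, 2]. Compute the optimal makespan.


Apply Johnson's rule:
  Group 1 (a <= b): []
  Group 2 (a > b): [(1, 12, 3), (3, 5, 2), (2, 2, 1)]
Optimal job order: [1, 3, 2]
Schedule:
  Job 1: M1 done at 12, M2 done at 15
  Job 3: M1 done at 17, M2 done at 19
  Job 2: M1 done at 19, M2 done at 20
Makespan = 20

20


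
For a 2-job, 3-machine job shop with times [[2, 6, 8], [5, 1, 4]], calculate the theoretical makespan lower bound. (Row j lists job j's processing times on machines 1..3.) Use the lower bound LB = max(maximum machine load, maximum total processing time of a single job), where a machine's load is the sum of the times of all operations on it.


Machine loads:
  Machine 1: 2 + 5 = 7
  Machine 2: 6 + 1 = 7
  Machine 3: 8 + 4 = 12
Max machine load = 12
Job totals:
  Job 1: 16
  Job 2: 10
Max job total = 16
Lower bound = max(12, 16) = 16

16


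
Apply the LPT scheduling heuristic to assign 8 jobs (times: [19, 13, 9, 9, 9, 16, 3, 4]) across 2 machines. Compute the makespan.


Sort jobs in decreasing order (LPT): [19, 16, 13, 9, 9, 9, 4, 3]
Assign each job to the least loaded machine:
  Machine 1: jobs [19, 9, 9, 4], load = 41
  Machine 2: jobs [16, 13, 9, 3], load = 41
Makespan = max load = 41

41


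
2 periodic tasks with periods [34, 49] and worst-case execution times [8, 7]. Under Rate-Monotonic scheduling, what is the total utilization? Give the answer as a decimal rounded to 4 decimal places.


Compute individual utilizations (exact fractions):
  Task 1: C/T = 8/34 = 4/17 (approx. 0.2353)
  Task 2: C/T = 7/49 = 1/7 (approx. 0.1429)
Total utilization U = 4/17 + 1/7 = 45/119
Rounded to 4 decimal places: U = 0.3782
RM (Liu & Layland) bound for 2 tasks = 0.828427; compare with U = 45/119 (approx. 0.378151)
U <= bound, so schedulable by RM sufficient condition.

0.3782


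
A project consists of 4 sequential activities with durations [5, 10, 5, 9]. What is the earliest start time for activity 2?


Activity 2 starts after activities 1 through 1 complete.
Predecessor durations: [5]
ES = 5 = 5

5


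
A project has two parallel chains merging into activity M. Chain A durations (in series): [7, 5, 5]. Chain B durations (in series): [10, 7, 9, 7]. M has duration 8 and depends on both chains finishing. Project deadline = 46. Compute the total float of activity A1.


Forward pass: ES(A1) = sum of predecessors on chain A = 0
EF = ES + duration = 0 + 7 = 7
Backward pass: LF(M) = deadline = 46; LS(M) = 46 - 8 = 38
LF(A1) = LS(M) - sum(successors on chain A) = 38 - 10 = 28
LS = LF - duration = 28 - 7 = 21
Total float = LS - ES = 21 - 0 = 21

21


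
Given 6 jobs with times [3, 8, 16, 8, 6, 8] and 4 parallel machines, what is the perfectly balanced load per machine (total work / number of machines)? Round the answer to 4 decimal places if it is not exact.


Total processing time = 3 + 8 + 16 + 8 + 6 + 8 = 49
Number of machines = 4
Ideal balanced load = 49 / 4 = 12.25

12.25


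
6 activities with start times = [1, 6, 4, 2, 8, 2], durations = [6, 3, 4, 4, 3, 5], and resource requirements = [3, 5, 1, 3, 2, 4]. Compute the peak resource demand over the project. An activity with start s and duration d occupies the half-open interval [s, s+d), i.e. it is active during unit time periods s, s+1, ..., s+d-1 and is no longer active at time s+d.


Each activity i is active on [start_i, start_i + duration_i).
Compute total resource usage per time slot:
  t=0: active resources = [], total = 0
  t=1: active resources = [3], total = 3
  t=2: active resources = [3, 3, 4], total = 10
  t=3: active resources = [3, 3, 4], total = 10
  t=4: active resources = [3, 1, 3, 4], total = 11
  t=5: active resources = [3, 1, 3, 4], total = 11
  t=6: active resources = [3, 5, 1, 4], total = 13
  t=7: active resources = [5, 1], total = 6
  t=8: active resources = [5, 2], total = 7
  t=9: active resources = [2], total = 2
  t=10: active resources = [2], total = 2
Peak resource demand = 13

13


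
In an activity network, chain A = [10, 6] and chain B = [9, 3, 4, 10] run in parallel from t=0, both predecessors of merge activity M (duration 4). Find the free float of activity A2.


ES(A2) = sum of predecessors on chain A = 10
EF(A2) = ES + duration = 10 + 6 = 16
Successor of A2 is M. ES(M) = max(sum(A), sum(B)) = max(16, 26) = 26
Free float = ES(successor) - EF(current) = 26 - 16 = 10

10


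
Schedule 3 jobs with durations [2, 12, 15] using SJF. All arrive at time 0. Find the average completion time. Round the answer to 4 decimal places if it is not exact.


SJF order (ascending): [2, 12, 15]
Completion times:
  Job 1: burst=2, C=2
  Job 2: burst=12, C=14
  Job 3: burst=15, C=29
Average completion = 45/3 = 15.0

15.0


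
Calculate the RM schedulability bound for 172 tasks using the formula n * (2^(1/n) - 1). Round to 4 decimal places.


Compute 2^(1/172) = 1.0040380565
Subtract 1: 1.0040380565 - 1 = 0.0040380565
Multiply by n: 172 * 0.0040380565 = 0.6945457180
Round to 4 dp: 0.6945

0.6945


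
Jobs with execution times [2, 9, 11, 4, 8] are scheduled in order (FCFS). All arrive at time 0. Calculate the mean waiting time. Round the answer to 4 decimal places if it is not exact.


FCFS order (as given): [2, 9, 11, 4, 8]
Waiting times:
  Job 1: wait = 0
  Job 2: wait = 2
  Job 3: wait = 11
  Job 4: wait = 22
  Job 5: wait = 26
Sum of waiting times = 61
Average waiting time = 61/5 = 12.2

12.2


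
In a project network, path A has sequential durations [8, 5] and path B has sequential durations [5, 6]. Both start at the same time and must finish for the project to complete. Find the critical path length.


Path A total = 8 + 5 = 13
Path B total = 5 + 6 = 11
Critical path = longest path = max(13, 11) = 13

13


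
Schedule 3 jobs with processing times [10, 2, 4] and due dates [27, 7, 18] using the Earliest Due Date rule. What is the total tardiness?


Sort by due date (EDD order): [(2, 7), (4, 18), (10, 27)]
Compute completion times and tardiness:
  Job 1: p=2, d=7, C=2, tardiness=max(0,2-7)=0
  Job 2: p=4, d=18, C=6, tardiness=max(0,6-18)=0
  Job 3: p=10, d=27, C=16, tardiness=max(0,16-27)=0
Total tardiness = 0

0


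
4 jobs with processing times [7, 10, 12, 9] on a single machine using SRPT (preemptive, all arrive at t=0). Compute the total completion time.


Since all jobs arrive at t=0, SRPT equals SPT ordering.
SPT order: [7, 9, 10, 12]
Completion times:
  Job 1: p=7, C=7
  Job 2: p=9, C=16
  Job 3: p=10, C=26
  Job 4: p=12, C=38
Total completion time = 7 + 16 + 26 + 38 = 87

87


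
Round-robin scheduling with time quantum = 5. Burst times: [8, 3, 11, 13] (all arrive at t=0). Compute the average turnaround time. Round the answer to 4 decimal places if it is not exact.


Time quantum = 5
Execution trace:
  J1 runs 5 units, time = 5
  J2 runs 3 units, time = 8
  J3 runs 5 units, time = 13
  J4 runs 5 units, time = 18
  J1 runs 3 units, time = 21
  J3 runs 5 units, time = 26
  J4 runs 5 units, time = 31
  J3 runs 1 units, time = 32
  J4 runs 3 units, time = 35
Finish times: [21, 8, 32, 35]
Average turnaround = 96/4 = 24.0

24.0


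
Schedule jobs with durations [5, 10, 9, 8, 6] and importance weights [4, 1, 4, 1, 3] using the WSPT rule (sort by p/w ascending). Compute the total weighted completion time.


Compute p/w ratios and sort ascending (WSPT): [(5, 4), (6, 3), (9, 4), (8, 1), (10, 1)]
Compute weighted completion times:
  Job (p=5,w=4): C=5, w*C=4*5=20
  Job (p=6,w=3): C=11, w*C=3*11=33
  Job (p=9,w=4): C=20, w*C=4*20=80
  Job (p=8,w=1): C=28, w*C=1*28=28
  Job (p=10,w=1): C=38, w*C=1*38=38
Total weighted completion time = 199

199


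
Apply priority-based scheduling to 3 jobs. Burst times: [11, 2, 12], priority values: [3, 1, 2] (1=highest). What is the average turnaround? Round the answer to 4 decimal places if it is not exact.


Sort by priority (ascending = highest first):
Order: [(1, 2), (2, 12), (3, 11)]
Completion times:
  Priority 1, burst=2, C=2
  Priority 2, burst=12, C=14
  Priority 3, burst=11, C=25
Average turnaround = 41/3 = 13.6667

13.6667


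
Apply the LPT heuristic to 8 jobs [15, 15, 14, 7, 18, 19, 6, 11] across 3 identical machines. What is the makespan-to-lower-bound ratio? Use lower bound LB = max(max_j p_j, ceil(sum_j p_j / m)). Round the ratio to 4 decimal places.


LPT order: [19, 18, 15, 15, 14, 11, 7, 6]
Machine loads after assignment: [37, 32, 36]
LPT makespan = 37
Lower bound = max(max_job, ceil(total/3)) = max(19, 35) = 35
Ratio = 37 / 35 = 1.0571

1.0571


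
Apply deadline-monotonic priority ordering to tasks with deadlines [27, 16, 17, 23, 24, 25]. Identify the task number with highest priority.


Sort tasks by relative deadline (ascending):
  Task 2: deadline = 16
  Task 3: deadline = 17
  Task 4: deadline = 23
  Task 5: deadline = 24
  Task 6: deadline = 25
  Task 1: deadline = 27
Priority order (highest first): [2, 3, 4, 5, 6, 1]
Highest priority task = 2

2


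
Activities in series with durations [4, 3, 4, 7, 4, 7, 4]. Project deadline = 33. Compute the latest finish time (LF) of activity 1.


LF(activity 1) = deadline - sum of successor durations
Successors: activities 2 through 7 with durations [3, 4, 7, 4, 7, 4]
Sum of successor durations = 29
LF = 33 - 29 = 4

4


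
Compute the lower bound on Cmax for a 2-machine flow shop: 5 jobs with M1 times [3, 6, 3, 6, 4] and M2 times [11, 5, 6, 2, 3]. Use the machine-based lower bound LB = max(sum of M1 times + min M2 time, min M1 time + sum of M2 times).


LB1 = sum(M1 times) + min(M2 times) = 22 + 2 = 24
LB2 = min(M1 times) + sum(M2 times) = 3 + 27 = 30
Lower bound = max(LB1, LB2) = max(24, 30) = 30

30


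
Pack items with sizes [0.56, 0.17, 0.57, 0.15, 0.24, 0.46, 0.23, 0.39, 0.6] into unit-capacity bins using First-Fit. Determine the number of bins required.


Place items sequentially using First-Fit:
  Item 0.56 -> new Bin 1
  Item 0.17 -> Bin 1 (now 0.73)
  Item 0.57 -> new Bin 2
  Item 0.15 -> Bin 1 (now 0.88)
  Item 0.24 -> Bin 2 (now 0.81)
  Item 0.46 -> new Bin 3
  Item 0.23 -> Bin 3 (now 0.69)
  Item 0.39 -> new Bin 4
  Item 0.6 -> Bin 4 (now 0.99)
Total bins used = 4

4


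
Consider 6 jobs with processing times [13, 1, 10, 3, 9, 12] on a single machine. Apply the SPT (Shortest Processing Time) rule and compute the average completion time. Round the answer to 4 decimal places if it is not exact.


Sort jobs by processing time (SPT order): [1, 3, 9, 10, 12, 13]
Compute completion times sequentially:
  Job 1: processing = 1, completes at 1
  Job 2: processing = 3, completes at 4
  Job 3: processing = 9, completes at 13
  Job 4: processing = 10, completes at 23
  Job 5: processing = 12, completes at 35
  Job 6: processing = 13, completes at 48
Sum of completion times = 124
Average completion time = 124/6 = 20.6667

20.6667


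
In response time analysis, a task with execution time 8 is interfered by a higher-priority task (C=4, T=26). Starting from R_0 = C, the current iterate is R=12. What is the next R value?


R_next = C + ceil(R_prev / T_hp) * C_hp
ceil(12 / 26) = ceil(0.4615) = 1
Interference = 1 * 4 = 4
R_next = 8 + 4 = 12
R_next = R_prev, so the iteration has converged (response time = 12).

12


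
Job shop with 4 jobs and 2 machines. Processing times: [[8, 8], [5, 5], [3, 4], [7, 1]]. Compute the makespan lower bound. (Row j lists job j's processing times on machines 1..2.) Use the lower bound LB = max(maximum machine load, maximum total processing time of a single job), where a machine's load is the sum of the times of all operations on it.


Machine loads:
  Machine 1: 8 + 5 + 3 + 7 = 23
  Machine 2: 8 + 5 + 4 + 1 = 18
Max machine load = 23
Job totals:
  Job 1: 16
  Job 2: 10
  Job 3: 7
  Job 4: 8
Max job total = 16
Lower bound = max(23, 16) = 23

23


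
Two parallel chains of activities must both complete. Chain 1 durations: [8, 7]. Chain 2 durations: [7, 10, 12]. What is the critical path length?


Path A total = 8 + 7 = 15
Path B total = 7 + 10 + 12 = 29
Critical path = longest path = max(15, 29) = 29

29


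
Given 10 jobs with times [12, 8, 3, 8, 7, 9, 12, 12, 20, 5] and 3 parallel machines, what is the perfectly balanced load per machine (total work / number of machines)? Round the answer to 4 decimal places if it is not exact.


Total processing time = 12 + 8 + 3 + 8 + 7 + 9 + 12 + 12 + 20 + 5 = 96
Number of machines = 3
Ideal balanced load = 96 / 3 = 32.0

32.0


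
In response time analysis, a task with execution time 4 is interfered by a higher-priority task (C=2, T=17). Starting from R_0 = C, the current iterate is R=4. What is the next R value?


R_next = C + ceil(R_prev / T_hp) * C_hp
ceil(4 / 17) = ceil(0.2353) = 1
Interference = 1 * 2 = 2
R_next = 4 + 2 = 6

6


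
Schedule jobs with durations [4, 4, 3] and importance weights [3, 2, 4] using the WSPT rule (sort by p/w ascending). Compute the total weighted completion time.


Compute p/w ratios and sort ascending (WSPT): [(3, 4), (4, 3), (4, 2)]
Compute weighted completion times:
  Job (p=3,w=4): C=3, w*C=4*3=12
  Job (p=4,w=3): C=7, w*C=3*7=21
  Job (p=4,w=2): C=11, w*C=2*11=22
Total weighted completion time = 55

55


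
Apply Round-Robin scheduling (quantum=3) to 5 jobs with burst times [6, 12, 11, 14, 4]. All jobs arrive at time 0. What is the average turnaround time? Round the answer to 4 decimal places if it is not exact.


Time quantum = 3
Execution trace:
  J1 runs 3 units, time = 3
  J2 runs 3 units, time = 6
  J3 runs 3 units, time = 9
  J4 runs 3 units, time = 12
  J5 runs 3 units, time = 15
  J1 runs 3 units, time = 18
  J2 runs 3 units, time = 21
  J3 runs 3 units, time = 24
  J4 runs 3 units, time = 27
  J5 runs 1 units, time = 28
  J2 runs 3 units, time = 31
  J3 runs 3 units, time = 34
  J4 runs 3 units, time = 37
  J2 runs 3 units, time = 40
  J3 runs 2 units, time = 42
  J4 runs 3 units, time = 45
  J4 runs 2 units, time = 47
Finish times: [18, 40, 42, 47, 28]
Average turnaround = 175/5 = 35.0

35.0


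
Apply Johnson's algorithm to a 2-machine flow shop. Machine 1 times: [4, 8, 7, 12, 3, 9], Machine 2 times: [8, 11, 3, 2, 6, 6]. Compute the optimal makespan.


Apply Johnson's rule:
  Group 1 (a <= b): [(5, 3, 6), (1, 4, 8), (2, 8, 11)]
  Group 2 (a > b): [(6, 9, 6), (3, 7, 3), (4, 12, 2)]
Optimal job order: [5, 1, 2, 6, 3, 4]
Schedule:
  Job 5: M1 done at 3, M2 done at 9
  Job 1: M1 done at 7, M2 done at 17
  Job 2: M1 done at 15, M2 done at 28
  Job 6: M1 done at 24, M2 done at 34
  Job 3: M1 done at 31, M2 done at 37
  Job 4: M1 done at 43, M2 done at 45
Makespan = 45

45


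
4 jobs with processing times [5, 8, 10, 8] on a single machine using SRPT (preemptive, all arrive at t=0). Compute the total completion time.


Since all jobs arrive at t=0, SRPT equals SPT ordering.
SPT order: [5, 8, 8, 10]
Completion times:
  Job 1: p=5, C=5
  Job 2: p=8, C=13
  Job 3: p=8, C=21
  Job 4: p=10, C=31
Total completion time = 5 + 13 + 21 + 31 = 70

70


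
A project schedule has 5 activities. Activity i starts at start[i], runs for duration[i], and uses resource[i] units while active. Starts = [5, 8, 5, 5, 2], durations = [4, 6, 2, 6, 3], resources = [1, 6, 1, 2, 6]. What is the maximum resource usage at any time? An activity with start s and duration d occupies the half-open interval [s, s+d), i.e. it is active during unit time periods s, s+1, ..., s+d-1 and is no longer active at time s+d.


Each activity i is active on [start_i, start_i + duration_i).
Compute total resource usage per time slot:
  t=0: active resources = [], total = 0
  t=1: active resources = [], total = 0
  t=2: active resources = [6], total = 6
  t=3: active resources = [6], total = 6
  t=4: active resources = [6], total = 6
  t=5: active resources = [1, 1, 2], total = 4
  t=6: active resources = [1, 1, 2], total = 4
  t=7: active resources = [1, 2], total = 3
  t=8: active resources = [1, 6, 2], total = 9
  t=9: active resources = [6, 2], total = 8
  t=10: active resources = [6, 2], total = 8
  t=11: active resources = [6], total = 6
  t=12: active resources = [6], total = 6
  t=13: active resources = [6], total = 6
Peak resource demand = 9

9


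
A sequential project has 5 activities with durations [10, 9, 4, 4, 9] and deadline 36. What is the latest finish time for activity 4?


LF(activity 4) = deadline - sum of successor durations
Successors: activities 5 through 5 with durations [9]
Sum of successor durations = 9
LF = 36 - 9 = 27

27


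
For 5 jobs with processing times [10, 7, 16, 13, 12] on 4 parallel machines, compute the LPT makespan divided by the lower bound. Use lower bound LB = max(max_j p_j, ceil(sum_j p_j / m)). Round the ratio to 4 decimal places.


LPT order: [16, 13, 12, 10, 7]
Machine loads after assignment: [16, 13, 12, 17]
LPT makespan = 17
Lower bound = max(max_job, ceil(total/4)) = max(16, 15) = 16
Ratio = 17 / 16 = 1.0625

1.0625


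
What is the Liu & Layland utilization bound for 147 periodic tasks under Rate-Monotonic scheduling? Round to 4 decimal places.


Compute 2^(1/147) = 1.0047264214
Subtract 1: 1.0047264214 - 1 = 0.0047264214
Multiply by n: 147 * 0.0047264214 = 0.6947839458
Round to 4 dp: 0.6948

0.6948


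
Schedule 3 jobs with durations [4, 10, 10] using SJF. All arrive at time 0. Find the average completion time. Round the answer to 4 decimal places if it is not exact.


SJF order (ascending): [4, 10, 10]
Completion times:
  Job 1: burst=4, C=4
  Job 2: burst=10, C=14
  Job 3: burst=10, C=24
Average completion = 42/3 = 14.0

14.0


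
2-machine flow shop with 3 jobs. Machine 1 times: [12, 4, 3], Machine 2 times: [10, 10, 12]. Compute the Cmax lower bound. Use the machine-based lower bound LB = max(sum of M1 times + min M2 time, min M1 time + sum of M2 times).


LB1 = sum(M1 times) + min(M2 times) = 19 + 10 = 29
LB2 = min(M1 times) + sum(M2 times) = 3 + 32 = 35
Lower bound = max(LB1, LB2) = max(29, 35) = 35

35


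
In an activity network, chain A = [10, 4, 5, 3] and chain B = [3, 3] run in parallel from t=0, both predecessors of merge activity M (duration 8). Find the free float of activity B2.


ES(B2) = sum of predecessors on chain B = 3
EF(B2) = ES + duration = 3 + 3 = 6
Successor of B2 is M. ES(M) = max(sum(A), sum(B)) = max(22, 6) = 22
Free float = ES(successor) - EF(current) = 22 - 6 = 16

16


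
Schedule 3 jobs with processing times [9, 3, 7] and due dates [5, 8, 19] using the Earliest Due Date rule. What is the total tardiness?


Sort by due date (EDD order): [(9, 5), (3, 8), (7, 19)]
Compute completion times and tardiness:
  Job 1: p=9, d=5, C=9, tardiness=max(0,9-5)=4
  Job 2: p=3, d=8, C=12, tardiness=max(0,12-8)=4
  Job 3: p=7, d=19, C=19, tardiness=max(0,19-19)=0
Total tardiness = 8

8


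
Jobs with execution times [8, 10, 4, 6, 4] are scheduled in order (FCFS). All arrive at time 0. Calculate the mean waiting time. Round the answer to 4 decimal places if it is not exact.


FCFS order (as given): [8, 10, 4, 6, 4]
Waiting times:
  Job 1: wait = 0
  Job 2: wait = 8
  Job 3: wait = 18
  Job 4: wait = 22
  Job 5: wait = 28
Sum of waiting times = 76
Average waiting time = 76/5 = 15.2

15.2


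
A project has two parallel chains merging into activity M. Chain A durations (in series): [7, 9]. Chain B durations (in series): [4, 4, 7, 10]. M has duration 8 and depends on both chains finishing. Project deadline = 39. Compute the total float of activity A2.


Forward pass: ES(A2) = sum of predecessors on chain A = 7
EF = ES + duration = 7 + 9 = 16
Backward pass: LF(M) = deadline = 39; LS(M) = 39 - 8 = 31
LF(A2) = LS(M) - sum(successors on chain A) = 31 - 0 = 31
LS = LF - duration = 31 - 9 = 22
Total float = LS - ES = 22 - 7 = 15

15


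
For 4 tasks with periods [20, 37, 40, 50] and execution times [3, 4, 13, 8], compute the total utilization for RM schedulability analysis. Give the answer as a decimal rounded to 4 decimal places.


Compute individual utilizations (exact fractions):
  Task 1: C/T = 3/20 (approx. 0.15)
  Task 2: C/T = 4/37 (approx. 0.1081)
  Task 3: C/T = 13/40 (approx. 0.325)
  Task 4: C/T = 8/50 = 4/25 (approx. 0.16)
Total utilization U = 3/20 + 4/37 + 13/40 + 4/25 = 5499/7400
Rounded to 4 decimal places: U = 0.7431
RM (Liu & Layland) bound for 4 tasks = 0.756828; compare with U = 5499/7400 (approx. 0.743108)
U <= bound, so schedulable by RM sufficient condition.

0.7431


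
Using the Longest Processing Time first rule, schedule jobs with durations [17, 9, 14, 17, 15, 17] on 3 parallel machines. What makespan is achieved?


Sort jobs in decreasing order (LPT): [17, 17, 17, 15, 14, 9]
Assign each job to the least loaded machine:
  Machine 1: jobs [17, 15], load = 32
  Machine 2: jobs [17, 14], load = 31
  Machine 3: jobs [17, 9], load = 26
Makespan = max load = 32

32


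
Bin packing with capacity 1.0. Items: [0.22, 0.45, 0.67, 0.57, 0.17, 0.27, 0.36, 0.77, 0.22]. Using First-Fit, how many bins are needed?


Place items sequentially using First-Fit:
  Item 0.22 -> new Bin 1
  Item 0.45 -> Bin 1 (now 0.67)
  Item 0.67 -> new Bin 2
  Item 0.57 -> new Bin 3
  Item 0.17 -> Bin 1 (now 0.84)
  Item 0.27 -> Bin 2 (now 0.94)
  Item 0.36 -> Bin 3 (now 0.93)
  Item 0.77 -> new Bin 4
  Item 0.22 -> Bin 4 (now 0.99)
Total bins used = 4

4


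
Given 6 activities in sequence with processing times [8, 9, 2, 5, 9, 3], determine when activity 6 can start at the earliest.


Activity 6 starts after activities 1 through 5 complete.
Predecessor durations: [8, 9, 2, 5, 9]
ES = 8 + 9 + 2 + 5 + 9 = 33

33


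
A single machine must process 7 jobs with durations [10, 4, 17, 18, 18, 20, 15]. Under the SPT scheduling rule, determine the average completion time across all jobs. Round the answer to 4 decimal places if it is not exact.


Sort jobs by processing time (SPT order): [4, 10, 15, 17, 18, 18, 20]
Compute completion times sequentially:
  Job 1: processing = 4, completes at 4
  Job 2: processing = 10, completes at 14
  Job 3: processing = 15, completes at 29
  Job 4: processing = 17, completes at 46
  Job 5: processing = 18, completes at 64
  Job 6: processing = 18, completes at 82
  Job 7: processing = 20, completes at 102
Sum of completion times = 341
Average completion time = 341/7 = 48.7143

48.7143


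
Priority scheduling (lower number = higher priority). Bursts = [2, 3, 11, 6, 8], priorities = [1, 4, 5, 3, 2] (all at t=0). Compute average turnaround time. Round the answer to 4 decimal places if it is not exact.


Sort by priority (ascending = highest first):
Order: [(1, 2), (2, 8), (3, 6), (4, 3), (5, 11)]
Completion times:
  Priority 1, burst=2, C=2
  Priority 2, burst=8, C=10
  Priority 3, burst=6, C=16
  Priority 4, burst=3, C=19
  Priority 5, burst=11, C=30
Average turnaround = 77/5 = 15.4

15.4


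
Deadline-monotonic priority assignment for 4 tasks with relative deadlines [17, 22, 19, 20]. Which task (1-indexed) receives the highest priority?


Sort tasks by relative deadline (ascending):
  Task 1: deadline = 17
  Task 3: deadline = 19
  Task 4: deadline = 20
  Task 2: deadline = 22
Priority order (highest first): [1, 3, 4, 2]
Highest priority task = 1

1


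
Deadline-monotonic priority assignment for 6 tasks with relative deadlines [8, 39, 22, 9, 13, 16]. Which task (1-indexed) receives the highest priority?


Sort tasks by relative deadline (ascending):
  Task 1: deadline = 8
  Task 4: deadline = 9
  Task 5: deadline = 13
  Task 6: deadline = 16
  Task 3: deadline = 22
  Task 2: deadline = 39
Priority order (highest first): [1, 4, 5, 6, 3, 2]
Highest priority task = 1

1


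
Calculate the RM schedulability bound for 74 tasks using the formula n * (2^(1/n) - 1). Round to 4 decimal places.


Compute 2^(1/74) = 1.0094108601
Subtract 1: 1.0094108601 - 1 = 0.0094108601
Multiply by n: 74 * 0.0094108601 = 0.6964036474
Round to 4 dp: 0.6964

0.6964


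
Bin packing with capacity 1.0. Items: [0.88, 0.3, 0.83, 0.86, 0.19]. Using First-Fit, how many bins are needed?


Place items sequentially using First-Fit:
  Item 0.88 -> new Bin 1
  Item 0.3 -> new Bin 2
  Item 0.83 -> new Bin 3
  Item 0.86 -> new Bin 4
  Item 0.19 -> Bin 2 (now 0.49)
Total bins used = 4

4


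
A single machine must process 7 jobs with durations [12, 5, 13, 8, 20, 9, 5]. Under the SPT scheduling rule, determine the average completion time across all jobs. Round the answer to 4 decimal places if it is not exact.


Sort jobs by processing time (SPT order): [5, 5, 8, 9, 12, 13, 20]
Compute completion times sequentially:
  Job 1: processing = 5, completes at 5
  Job 2: processing = 5, completes at 10
  Job 3: processing = 8, completes at 18
  Job 4: processing = 9, completes at 27
  Job 5: processing = 12, completes at 39
  Job 6: processing = 13, completes at 52
  Job 7: processing = 20, completes at 72
Sum of completion times = 223
Average completion time = 223/7 = 31.8571

31.8571


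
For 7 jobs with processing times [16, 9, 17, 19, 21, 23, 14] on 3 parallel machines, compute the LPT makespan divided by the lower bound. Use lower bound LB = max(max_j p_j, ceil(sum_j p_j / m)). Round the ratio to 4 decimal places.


LPT order: [23, 21, 19, 17, 16, 14, 9]
Machine loads after assignment: [37, 37, 45]
LPT makespan = 45
Lower bound = max(max_job, ceil(total/3)) = max(23, 40) = 40
Ratio = 45 / 40 = 1.125

1.125


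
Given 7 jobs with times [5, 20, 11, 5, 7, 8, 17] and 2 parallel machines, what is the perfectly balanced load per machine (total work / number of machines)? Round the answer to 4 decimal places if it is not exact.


Total processing time = 5 + 20 + 11 + 5 + 7 + 8 + 17 = 73
Number of machines = 2
Ideal balanced load = 73 / 2 = 36.5

36.5


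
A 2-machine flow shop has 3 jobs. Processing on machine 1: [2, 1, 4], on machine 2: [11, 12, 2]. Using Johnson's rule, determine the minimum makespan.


Apply Johnson's rule:
  Group 1 (a <= b): [(2, 1, 12), (1, 2, 11)]
  Group 2 (a > b): [(3, 4, 2)]
Optimal job order: [2, 1, 3]
Schedule:
  Job 2: M1 done at 1, M2 done at 13
  Job 1: M1 done at 3, M2 done at 24
  Job 3: M1 done at 7, M2 done at 26
Makespan = 26

26


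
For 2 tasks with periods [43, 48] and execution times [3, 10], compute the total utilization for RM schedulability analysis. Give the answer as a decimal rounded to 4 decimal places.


Compute individual utilizations (exact fractions):
  Task 1: C/T = 3/43 (approx. 0.0698)
  Task 2: C/T = 10/48 = 5/24 (approx. 0.2083)
Total utilization U = 3/43 + 5/24 = 287/1032
Rounded to 4 decimal places: U = 0.2781
RM (Liu & Layland) bound for 2 tasks = 0.828427; compare with U = 287/1032 (approx. 0.278101)
U <= bound, so schedulable by RM sufficient condition.

0.2781


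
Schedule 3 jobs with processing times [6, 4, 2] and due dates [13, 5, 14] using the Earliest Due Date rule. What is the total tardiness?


Sort by due date (EDD order): [(4, 5), (6, 13), (2, 14)]
Compute completion times and tardiness:
  Job 1: p=4, d=5, C=4, tardiness=max(0,4-5)=0
  Job 2: p=6, d=13, C=10, tardiness=max(0,10-13)=0
  Job 3: p=2, d=14, C=12, tardiness=max(0,12-14)=0
Total tardiness = 0

0


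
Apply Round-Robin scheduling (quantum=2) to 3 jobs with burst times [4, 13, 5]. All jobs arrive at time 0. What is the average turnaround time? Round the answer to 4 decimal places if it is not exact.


Time quantum = 2
Execution trace:
  J1 runs 2 units, time = 2
  J2 runs 2 units, time = 4
  J3 runs 2 units, time = 6
  J1 runs 2 units, time = 8
  J2 runs 2 units, time = 10
  J3 runs 2 units, time = 12
  J2 runs 2 units, time = 14
  J3 runs 1 units, time = 15
  J2 runs 2 units, time = 17
  J2 runs 2 units, time = 19
  J2 runs 2 units, time = 21
  J2 runs 1 units, time = 22
Finish times: [8, 22, 15]
Average turnaround = 45/3 = 15.0

15.0


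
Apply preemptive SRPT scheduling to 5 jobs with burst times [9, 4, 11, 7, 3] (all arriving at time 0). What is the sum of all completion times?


Since all jobs arrive at t=0, SRPT equals SPT ordering.
SPT order: [3, 4, 7, 9, 11]
Completion times:
  Job 1: p=3, C=3
  Job 2: p=4, C=7
  Job 3: p=7, C=14
  Job 4: p=9, C=23
  Job 5: p=11, C=34
Total completion time = 3 + 7 + 14 + 23 + 34 = 81

81


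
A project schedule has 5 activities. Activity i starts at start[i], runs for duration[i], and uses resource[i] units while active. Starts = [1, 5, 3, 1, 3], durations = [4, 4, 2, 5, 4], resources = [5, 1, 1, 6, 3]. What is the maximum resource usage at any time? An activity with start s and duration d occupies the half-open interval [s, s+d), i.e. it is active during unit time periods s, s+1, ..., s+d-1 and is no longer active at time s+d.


Each activity i is active on [start_i, start_i + duration_i).
Compute total resource usage per time slot:
  t=0: active resources = [], total = 0
  t=1: active resources = [5, 6], total = 11
  t=2: active resources = [5, 6], total = 11
  t=3: active resources = [5, 1, 6, 3], total = 15
  t=4: active resources = [5, 1, 6, 3], total = 15
  t=5: active resources = [1, 6, 3], total = 10
  t=6: active resources = [1, 3], total = 4
  t=7: active resources = [1], total = 1
  t=8: active resources = [1], total = 1
Peak resource demand = 15

15


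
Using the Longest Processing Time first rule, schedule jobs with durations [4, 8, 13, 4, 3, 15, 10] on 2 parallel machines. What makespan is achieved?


Sort jobs in decreasing order (LPT): [15, 13, 10, 8, 4, 4, 3]
Assign each job to the least loaded machine:
  Machine 1: jobs [15, 8, 4, 3], load = 30
  Machine 2: jobs [13, 10, 4], load = 27
Makespan = max load = 30

30


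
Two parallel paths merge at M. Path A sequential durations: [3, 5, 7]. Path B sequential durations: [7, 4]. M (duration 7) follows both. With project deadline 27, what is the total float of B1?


Forward pass: ES(B1) = sum of predecessors on chain B = 0
EF = ES + duration = 0 + 7 = 7
Backward pass: LF(M) = deadline = 27; LS(M) = 27 - 7 = 20
LF(B1) = LS(M) - sum(successors on chain B) = 20 - 4 = 16
LS = LF - duration = 16 - 7 = 9
Total float = LS - ES = 9 - 0 = 9

9


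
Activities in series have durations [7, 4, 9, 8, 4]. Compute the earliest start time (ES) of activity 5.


Activity 5 starts after activities 1 through 4 complete.
Predecessor durations: [7, 4, 9, 8]
ES = 7 + 4 + 9 + 8 = 28

28


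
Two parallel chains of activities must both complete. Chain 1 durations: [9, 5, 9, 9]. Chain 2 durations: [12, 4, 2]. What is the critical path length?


Path A total = 9 + 5 + 9 + 9 = 32
Path B total = 12 + 4 + 2 = 18
Critical path = longest path = max(32, 18) = 32

32
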